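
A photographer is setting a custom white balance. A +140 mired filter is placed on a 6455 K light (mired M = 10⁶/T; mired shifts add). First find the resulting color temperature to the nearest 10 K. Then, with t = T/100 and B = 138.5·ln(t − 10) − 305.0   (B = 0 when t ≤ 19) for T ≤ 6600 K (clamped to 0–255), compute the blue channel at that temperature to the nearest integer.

M_in = 10⁶/6455 = 154.92; M_out = 154.92 + (+140) = 294.92.
T_out = 10⁶/294.92 = 3390.8 K → 3390 K; t = 33.9.
B = 138.5·ln(33.9 − 10) − 305.0 = 138.5·ln 23.9 − 305.0 = 138.5·3.1739 − 305.0 = 134.582.
Rounded: 135.

135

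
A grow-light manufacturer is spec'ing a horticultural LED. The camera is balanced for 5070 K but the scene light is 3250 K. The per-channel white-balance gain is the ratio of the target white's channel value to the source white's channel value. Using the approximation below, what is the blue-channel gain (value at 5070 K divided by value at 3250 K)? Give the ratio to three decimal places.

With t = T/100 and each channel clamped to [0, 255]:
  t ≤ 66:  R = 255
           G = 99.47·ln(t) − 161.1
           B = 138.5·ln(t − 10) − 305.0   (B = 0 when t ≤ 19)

1.650

At 3250 K (t = 32.5):
  B = 138.5·ln(32.5 − 10) − 305.0 = 138.5·ln 22.5 − 305.0 = 138.5·3.1135 − 305.0 = 126.222.
At 5070 K (t = 50.7):
  B = 138.5·ln(50.7 − 10) − 305.0 = 138.5·ln 40.7 − 305.0 = 138.5·3.7062 − 305.0 = 208.313.
Gain = 208.313 / 126.222 = 1.6504 → 1.650.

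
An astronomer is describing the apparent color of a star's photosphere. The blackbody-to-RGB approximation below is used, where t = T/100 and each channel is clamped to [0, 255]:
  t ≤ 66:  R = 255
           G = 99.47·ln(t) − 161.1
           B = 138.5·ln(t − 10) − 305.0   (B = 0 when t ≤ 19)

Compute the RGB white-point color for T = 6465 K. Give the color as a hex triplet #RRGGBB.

#FFFEF9

t = 6465/100 = 64.65; the t ≤ 66 branch applies.
R = 255 by definition for t ≤ 66.
G = 99.47·ln 64.65 − 161.1 = 99.47·4.1690 − 161.1 = 253.589.
B = 138.5·ln(64.65 − 10) − 305.0 = 138.5·ln 54.65 − 305.0 = 138.5·4.0009 − 305.0 = 249.131.
Rounded: (255, 254, 249).
In hex: #FFFEF9.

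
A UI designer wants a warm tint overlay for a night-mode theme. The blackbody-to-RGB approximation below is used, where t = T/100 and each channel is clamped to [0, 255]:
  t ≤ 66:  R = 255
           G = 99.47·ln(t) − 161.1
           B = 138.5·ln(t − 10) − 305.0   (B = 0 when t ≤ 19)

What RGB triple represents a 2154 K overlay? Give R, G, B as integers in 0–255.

R=255, G=144, B=34

t = 2154/100 = 21.54; the t ≤ 66 branch applies.
R = 255 by definition for t ≤ 66.
G = 99.47·ln 21.54 − 161.1 = 99.47·3.0699 − 161.1 = 144.264.
B = 138.5·ln(21.54 − 10) − 305.0 = 138.5·ln 11.54 − 305.0 = 138.5·2.4458 − 305.0 = 33.746.
Rounded: (255, 144, 34).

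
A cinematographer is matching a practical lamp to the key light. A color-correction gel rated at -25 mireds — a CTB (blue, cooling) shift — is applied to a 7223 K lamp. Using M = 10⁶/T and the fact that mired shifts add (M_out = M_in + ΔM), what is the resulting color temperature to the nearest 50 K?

8800 K

M_in = 10⁶/7223 = 138.45 mireds.
M_out = 138.45 + (-25) = 113.45 mireds.
T_out = 10⁶/113.45 = 8814.7 K → 8800 K.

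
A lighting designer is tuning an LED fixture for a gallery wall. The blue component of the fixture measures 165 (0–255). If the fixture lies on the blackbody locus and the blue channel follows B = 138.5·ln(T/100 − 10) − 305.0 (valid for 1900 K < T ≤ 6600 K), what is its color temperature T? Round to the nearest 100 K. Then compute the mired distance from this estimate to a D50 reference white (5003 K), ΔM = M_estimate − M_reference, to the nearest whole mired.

+50 mireds

ln(t − 10) = (165 + 305.0) / 138.5 = 3.3935.
t − 10 = e^3.3935 = 29.770, so t = 39.770.
T = 100·t = 3977 K → 4000 K to the nearest 100 K.
M_estimate = 10⁶/4000 = 250.00; M_reference = 10⁶/5003 = 199.88.
ΔM = 250.00 − 199.88 = 50.12 → +50 mireds.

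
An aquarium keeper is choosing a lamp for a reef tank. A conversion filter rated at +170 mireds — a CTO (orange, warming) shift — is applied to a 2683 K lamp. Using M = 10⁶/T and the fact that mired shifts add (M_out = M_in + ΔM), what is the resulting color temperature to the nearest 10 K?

1840 K

M_in = 10⁶/2683 = 372.72 mireds.
M_out = 372.72 + (+170) = 542.72 mireds.
T_out = 10⁶/542.72 = 1842.6 K → 1840 K.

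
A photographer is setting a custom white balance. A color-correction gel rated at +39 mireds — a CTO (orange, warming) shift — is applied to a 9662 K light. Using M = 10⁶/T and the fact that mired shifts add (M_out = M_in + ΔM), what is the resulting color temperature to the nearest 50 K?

M_in = 10⁶/9662 = 103.50 mireds.
M_out = 103.50 + (+39) = 142.50 mireds.
T_out = 10⁶/142.50 = 7017.6 K → 7000 K.

7000 K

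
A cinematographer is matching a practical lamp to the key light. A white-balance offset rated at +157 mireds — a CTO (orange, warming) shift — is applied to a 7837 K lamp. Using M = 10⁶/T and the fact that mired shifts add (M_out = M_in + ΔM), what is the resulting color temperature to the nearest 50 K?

M_in = 10⁶/7837 = 127.60 mireds.
M_out = 127.60 + (+157) = 284.60 mireds.
T_out = 10⁶/284.60 = 3513.7 K → 3500 K.

3500 K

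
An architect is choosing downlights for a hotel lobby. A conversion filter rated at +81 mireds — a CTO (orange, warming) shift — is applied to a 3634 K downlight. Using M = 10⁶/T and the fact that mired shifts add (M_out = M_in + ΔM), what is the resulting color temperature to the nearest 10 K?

2810 K

M_in = 10⁶/3634 = 275.18 mireds.
M_out = 275.18 + (+81) = 356.18 mireds.
T_out = 10⁶/356.18 = 2807.6 K → 2810 K.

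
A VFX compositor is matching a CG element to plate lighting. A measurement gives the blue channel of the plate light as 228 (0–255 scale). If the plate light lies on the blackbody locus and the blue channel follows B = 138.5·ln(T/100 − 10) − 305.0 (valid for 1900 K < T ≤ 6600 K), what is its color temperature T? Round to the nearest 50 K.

ln(t − 10) = (228 + 305.0) / 138.5 = 3.8484.
t − 10 = e^3.8484 = 46.917, so t = 56.917.
T = 100·t = 5692 K → 5700 K to the nearest 50 K.

5700 K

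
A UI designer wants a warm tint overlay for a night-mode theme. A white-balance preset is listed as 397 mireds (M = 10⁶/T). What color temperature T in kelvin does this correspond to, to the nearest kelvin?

2519 K

T = 10⁶ / 397 = 2518.89 K → 2519 K.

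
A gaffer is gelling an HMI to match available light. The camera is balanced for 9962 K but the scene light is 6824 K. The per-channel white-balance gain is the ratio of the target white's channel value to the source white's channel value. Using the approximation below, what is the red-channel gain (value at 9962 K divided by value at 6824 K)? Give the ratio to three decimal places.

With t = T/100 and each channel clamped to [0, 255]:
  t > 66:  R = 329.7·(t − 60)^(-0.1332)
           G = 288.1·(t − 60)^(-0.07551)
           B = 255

0.811

At 6824 K (t = 68.24):
  R = 329.7·(68.24 − 60)^(-0.1332) = 329.7·8.24^(-0.1332) = 329.7·0.75509 = 248.953.
At 9962 K (t = 99.62):
  R = 329.7·(99.62 − 60)^(-0.1332) = 329.7·39.62^(-0.1332) = 329.7·0.61257 = 201.965.
Gain = 201.965 / 248.953 = 0.8113 → 0.811.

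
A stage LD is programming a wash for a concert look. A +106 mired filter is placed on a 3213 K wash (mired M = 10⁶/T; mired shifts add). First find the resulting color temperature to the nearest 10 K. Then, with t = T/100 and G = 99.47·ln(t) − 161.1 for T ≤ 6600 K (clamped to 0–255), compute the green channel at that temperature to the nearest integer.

155

M_in = 10⁶/3213 = 311.24; M_out = 311.24 + (+106) = 417.24.
T_out = 10⁶/417.24 = 2396.7 K → 2400 K; t = 24.
G = 99.47·ln 24 − 161.1 = 99.47·3.1781 − 161.1 = 155.021.
Rounded: 155.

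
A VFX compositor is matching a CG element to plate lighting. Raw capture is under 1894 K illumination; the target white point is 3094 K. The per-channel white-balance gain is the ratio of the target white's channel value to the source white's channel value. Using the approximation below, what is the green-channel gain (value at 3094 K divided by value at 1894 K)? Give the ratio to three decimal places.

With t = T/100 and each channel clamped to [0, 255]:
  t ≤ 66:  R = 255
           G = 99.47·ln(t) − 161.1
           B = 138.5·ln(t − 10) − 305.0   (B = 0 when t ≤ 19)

At 1894 K (t = 18.94):
  G = 99.47·ln 18.94 − 161.1 = 99.47·2.9413 − 161.1 = 131.469.
At 3094 K (t = 30.94):
  G = 99.47·ln 30.94 − 161.1 = 99.47·3.4320 − 161.1 = 180.286.
Gain = 180.286 / 131.469 = 1.3713 → 1.371.

1.371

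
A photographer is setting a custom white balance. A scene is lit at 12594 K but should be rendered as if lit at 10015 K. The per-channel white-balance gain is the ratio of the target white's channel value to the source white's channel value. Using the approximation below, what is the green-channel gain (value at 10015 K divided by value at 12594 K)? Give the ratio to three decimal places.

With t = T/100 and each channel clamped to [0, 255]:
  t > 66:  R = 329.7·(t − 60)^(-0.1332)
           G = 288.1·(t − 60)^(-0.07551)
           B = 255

1.038

At 12594 K (t = 125.94):
  G = 288.1·(125.94 − 60)^(-0.07551) = 288.1·65.94^(-0.07551) = 288.1·0.72885 = 209.981.
At 10015 K (t = 100.15):
  G = 288.1·(100.15 − 60)^(-0.07551) = 288.1·40.15^(-0.07551) = 288.1·0.75667 = 217.996.
Gain = 217.996 / 209.981 = 1.0382 → 1.038.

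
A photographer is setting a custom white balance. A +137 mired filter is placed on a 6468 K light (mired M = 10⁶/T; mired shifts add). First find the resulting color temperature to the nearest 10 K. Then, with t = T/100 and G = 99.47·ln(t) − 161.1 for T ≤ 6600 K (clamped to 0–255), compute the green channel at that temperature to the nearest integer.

M_in = 10⁶/6468 = 154.61; M_out = 154.61 + (+137) = 291.61.
T_out = 10⁶/291.61 = 3429.3 K → 3430 K; t = 34.3.
G = 99.47·ln 34.3 − 161.1 = 99.47·3.5351 − 161.1 = 190.541.
Rounded: 191.

191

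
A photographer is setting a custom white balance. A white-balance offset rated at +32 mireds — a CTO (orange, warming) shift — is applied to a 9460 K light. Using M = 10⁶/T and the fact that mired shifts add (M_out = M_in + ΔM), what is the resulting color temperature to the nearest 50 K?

7250 K

M_in = 10⁶/9460 = 105.71 mireds.
M_out = 105.71 + (+32) = 137.71 mireds.
T_out = 10⁶/137.71 = 7261.7 K → 7250 K.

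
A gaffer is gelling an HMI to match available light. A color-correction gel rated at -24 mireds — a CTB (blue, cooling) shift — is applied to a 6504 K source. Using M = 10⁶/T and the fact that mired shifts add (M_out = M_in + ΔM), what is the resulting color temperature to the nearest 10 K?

7710 K

M_in = 10⁶/6504 = 153.75 mireds.
M_out = 153.75 + (-24) = 129.75 mireds.
T_out = 10⁶/129.75 = 7707.0 K → 7710 K.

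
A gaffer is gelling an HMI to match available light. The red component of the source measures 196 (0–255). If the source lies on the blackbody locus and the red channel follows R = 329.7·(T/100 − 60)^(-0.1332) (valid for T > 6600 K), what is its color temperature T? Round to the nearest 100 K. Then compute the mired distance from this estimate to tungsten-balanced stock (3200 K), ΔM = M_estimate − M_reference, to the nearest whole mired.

(t − 60)^(-0.1332) = 196/329.7 = 0.59448.
t − 60 = 0.59448^(1/-0.1332) = 0.59448^(-7.508) = 49.621, so t = 109.621.
T = 100·t = 10962 K → 11000 K to the nearest 100 K.
M_estimate = 10⁶/11000 = 90.91; M_reference = 10⁶/3200 = 312.50.
ΔM = 90.91 − 312.50 = -221.59 → -222 mireds.

-222 mireds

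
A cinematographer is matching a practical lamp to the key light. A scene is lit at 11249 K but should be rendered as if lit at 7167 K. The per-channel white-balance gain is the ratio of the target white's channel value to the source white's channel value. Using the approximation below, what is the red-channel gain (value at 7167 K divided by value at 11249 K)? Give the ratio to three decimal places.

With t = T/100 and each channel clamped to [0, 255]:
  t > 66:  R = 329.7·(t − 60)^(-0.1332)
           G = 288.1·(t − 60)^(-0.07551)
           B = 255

1.222

At 11249 K (t = 112.49):
  R = 329.7·(112.49 − 60)^(-0.1332) = 329.7·52.49^(-0.1332) = 329.7·0.59005 = 194.538.
At 7167 K (t = 71.67):
  R = 329.7·(71.67 − 60)^(-0.1332) = 329.7·11.67^(-0.1332) = 329.7·0.72089 = 237.676.
Gain = 237.676 / 194.538 = 1.2217 → 1.222.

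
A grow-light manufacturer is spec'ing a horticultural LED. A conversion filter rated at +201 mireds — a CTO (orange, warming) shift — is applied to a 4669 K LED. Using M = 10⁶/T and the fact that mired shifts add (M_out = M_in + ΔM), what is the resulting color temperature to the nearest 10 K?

M_in = 10⁶/4669 = 214.18 mireds.
M_out = 214.18 + (+201) = 415.18 mireds.
T_out = 10⁶/415.18 = 2408.6 K → 2410 K.

2410 K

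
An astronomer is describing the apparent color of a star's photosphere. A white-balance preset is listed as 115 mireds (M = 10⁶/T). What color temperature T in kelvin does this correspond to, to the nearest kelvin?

8696 K

T = 10⁶ / 115 = 8695.65 K → 8696 K.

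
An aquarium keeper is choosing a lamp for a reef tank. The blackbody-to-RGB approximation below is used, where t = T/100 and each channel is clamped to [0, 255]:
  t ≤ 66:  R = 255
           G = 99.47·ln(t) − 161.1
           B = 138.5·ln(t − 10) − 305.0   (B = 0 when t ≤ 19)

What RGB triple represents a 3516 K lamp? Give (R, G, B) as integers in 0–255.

(255, 193, 142)

t = 3516/100 = 35.16; the t ≤ 66 branch applies.
R = 255 by definition for t ≤ 66.
G = 99.47·ln 35.16 − 161.1 = 99.47·3.5599 − 161.1 = 193.004.
B = 138.5·ln(35.16 − 10) − 305.0 = 138.5·ln 25.16 − 305.0 = 138.5·3.2253 − 305.0 = 141.698.
Rounded: (255, 193, 142).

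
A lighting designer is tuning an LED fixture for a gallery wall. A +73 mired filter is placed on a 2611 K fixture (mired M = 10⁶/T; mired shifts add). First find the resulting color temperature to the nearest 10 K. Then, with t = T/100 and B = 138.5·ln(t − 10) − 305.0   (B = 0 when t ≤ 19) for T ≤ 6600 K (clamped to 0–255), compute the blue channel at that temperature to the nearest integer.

M_in = 10⁶/2611 = 383.00; M_out = 383.00 + (+73) = 456.00.
T_out = 10⁶/456.00 = 2193.0 K → 2190 K; t = 21.9.
B = 138.5·ln(21.9 − 10) − 305.0 = 138.5·ln 11.9 − 305.0 = 138.5·2.4765 − 305.0 = 38.001.
Rounded: 38.

38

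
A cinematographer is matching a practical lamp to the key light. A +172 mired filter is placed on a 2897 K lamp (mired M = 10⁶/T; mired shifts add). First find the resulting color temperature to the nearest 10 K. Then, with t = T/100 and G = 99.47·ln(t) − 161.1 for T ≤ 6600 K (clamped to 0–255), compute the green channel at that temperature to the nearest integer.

M_in = 10⁶/2897 = 345.18; M_out = 345.18 + (+172) = 517.18.
T_out = 10⁶/517.18 = 1933.5 K → 1930 K; t = 19.3.
G = 99.47·ln 19.3 − 161.1 = 99.47·2.9601 − 161.1 = 133.342.
Rounded: 133.

133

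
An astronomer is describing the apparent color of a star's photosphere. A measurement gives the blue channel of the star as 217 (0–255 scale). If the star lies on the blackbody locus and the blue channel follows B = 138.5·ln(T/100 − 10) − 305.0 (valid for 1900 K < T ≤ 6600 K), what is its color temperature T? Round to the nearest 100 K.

5300 K

ln(t − 10) = (217 + 305.0) / 138.5 = 3.7690.
t − 10 = e^3.7690 = 43.335, so t = 53.335.
T = 100·t = 5333 K → 5300 K to the nearest 100 K.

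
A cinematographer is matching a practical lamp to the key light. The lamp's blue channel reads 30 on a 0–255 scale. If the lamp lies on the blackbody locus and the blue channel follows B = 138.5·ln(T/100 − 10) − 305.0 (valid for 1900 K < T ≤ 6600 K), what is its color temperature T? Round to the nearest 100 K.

2100 K

ln(t − 10) = (30 + 305.0) / 138.5 = 2.4188.
t − 10 = e^2.4188 = 11.232, so t = 21.232.
T = 100·t = 2123 K → 2100 K to the nearest 100 K.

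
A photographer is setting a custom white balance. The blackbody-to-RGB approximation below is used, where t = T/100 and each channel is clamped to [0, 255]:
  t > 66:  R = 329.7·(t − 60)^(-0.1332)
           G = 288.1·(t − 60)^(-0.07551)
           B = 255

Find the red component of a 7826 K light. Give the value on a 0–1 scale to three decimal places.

t = 7826/100 = 78.26; the t > 66 branch applies.
R = 329.7·(78.26 − 60)^(-0.1332) = 329.7·18.26^(-0.1332) = 329.7·0.67915 = 223.917.
On a 0–1 scale: 223.917/255 = 0.8781 → 0.878.

0.878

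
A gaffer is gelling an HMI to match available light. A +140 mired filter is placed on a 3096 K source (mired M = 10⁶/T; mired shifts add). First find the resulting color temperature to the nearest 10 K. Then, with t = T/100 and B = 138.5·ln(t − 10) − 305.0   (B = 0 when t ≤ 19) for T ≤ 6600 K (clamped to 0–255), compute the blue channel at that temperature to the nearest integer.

M_in = 10⁶/3096 = 323.00; M_out = 323.00 + (+140) = 463.00.
T_out = 10⁶/463.00 = 2159.8 K → 2160 K; t = 21.6.
B = 138.5·ln(21.6 − 10) − 305.0 = 138.5·ln 11.6 − 305.0 = 138.5·2.4510 − 305.0 = 34.464.
Rounded: 34.

34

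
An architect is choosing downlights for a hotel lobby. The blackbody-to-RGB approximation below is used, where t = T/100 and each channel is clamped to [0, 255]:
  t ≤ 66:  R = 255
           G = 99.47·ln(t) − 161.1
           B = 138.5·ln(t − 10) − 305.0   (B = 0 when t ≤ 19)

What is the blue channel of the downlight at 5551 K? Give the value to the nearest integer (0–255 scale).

t = 5551/100 = 55.51; the t ≤ 66 branch applies.
B = 138.5·ln(55.51 − 10) − 305.0 = 138.5·ln 45.51 − 305.0 = 138.5·3.8179 − 305.0 = 223.784.
Rounded: 224.

224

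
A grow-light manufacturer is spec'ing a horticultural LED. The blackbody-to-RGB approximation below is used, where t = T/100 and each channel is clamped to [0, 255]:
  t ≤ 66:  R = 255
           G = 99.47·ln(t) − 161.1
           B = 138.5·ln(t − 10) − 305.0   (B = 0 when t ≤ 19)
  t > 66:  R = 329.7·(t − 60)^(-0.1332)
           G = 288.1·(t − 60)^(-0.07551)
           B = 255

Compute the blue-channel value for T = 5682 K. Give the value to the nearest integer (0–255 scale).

t = 5682/100 = 56.82; the t ≤ 66 branch applies.
B = 138.5·ln(56.82 − 10) − 305.0 = 138.5·ln 46.82 − 305.0 = 138.5·3.8463 − 305.0 = 227.714.
Rounded: 228.

228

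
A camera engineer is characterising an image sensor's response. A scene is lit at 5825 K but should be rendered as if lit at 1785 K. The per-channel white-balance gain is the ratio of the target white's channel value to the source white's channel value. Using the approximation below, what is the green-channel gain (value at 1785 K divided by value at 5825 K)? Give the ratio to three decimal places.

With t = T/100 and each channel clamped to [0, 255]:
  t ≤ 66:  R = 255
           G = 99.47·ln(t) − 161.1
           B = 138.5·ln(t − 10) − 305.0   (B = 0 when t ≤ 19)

0.516

At 5825 K (t = 58.25):
  G = 99.47·ln 58.25 − 161.1 = 99.47·4.0647 − 161.1 = 243.220.
At 1785 K (t = 17.85):
  G = 99.47·ln 17.85 − 161.1 = 99.47·2.8820 − 161.1 = 125.573.
Gain = 125.573 / 243.220 = 0.5163 → 0.516.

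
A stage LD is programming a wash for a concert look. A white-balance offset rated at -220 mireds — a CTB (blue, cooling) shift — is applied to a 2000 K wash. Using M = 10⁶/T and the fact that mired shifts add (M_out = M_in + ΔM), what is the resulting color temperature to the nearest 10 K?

3570 K

M_in = 10⁶/2000 = 500.00 mireds.
M_out = 500.00 + (-220) = 280.00 mireds.
T_out = 10⁶/280.00 = 3571.4 K → 3570 K.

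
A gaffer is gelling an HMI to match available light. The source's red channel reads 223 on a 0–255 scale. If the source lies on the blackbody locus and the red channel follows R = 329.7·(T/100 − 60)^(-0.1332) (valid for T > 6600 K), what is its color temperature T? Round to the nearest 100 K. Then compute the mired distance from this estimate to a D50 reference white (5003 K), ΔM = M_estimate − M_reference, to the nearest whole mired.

-73 mireds

(t − 60)^(-0.1332) = 223/329.7 = 0.67637.
t − 60 = 0.67637^(1/-0.1332) = 0.67637^(-7.508) = 18.831, so t = 78.831.
T = 100·t = 7883 K → 7900 K to the nearest 100 K.
M_estimate = 10⁶/7900 = 126.58; M_reference = 10⁶/5003 = 199.88.
ΔM = 126.58 − 199.88 = -73.30 → -73 mireds.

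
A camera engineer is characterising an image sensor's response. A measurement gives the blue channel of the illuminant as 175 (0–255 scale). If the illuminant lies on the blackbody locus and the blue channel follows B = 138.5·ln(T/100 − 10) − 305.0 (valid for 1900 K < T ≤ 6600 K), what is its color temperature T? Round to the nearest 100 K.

ln(t − 10) = (175 + 305.0) / 138.5 = 3.4657.
t − 10 = e^3.4657 = 31.999, so t = 41.999.
T = 100·t = 4200 K → 4200 K to the nearest 100 K.

4200 K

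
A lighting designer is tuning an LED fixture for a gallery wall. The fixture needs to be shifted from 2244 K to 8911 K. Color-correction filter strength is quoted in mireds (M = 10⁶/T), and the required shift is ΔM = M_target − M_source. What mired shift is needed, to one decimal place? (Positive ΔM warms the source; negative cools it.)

-333.4 mireds

M_source = 10⁶/2244 = 445.633; M_target = 10⁶/8911 = 112.221.
ΔM = 112.221 − 445.633 = -333.412 → -333.4 mireds, a cooling shift.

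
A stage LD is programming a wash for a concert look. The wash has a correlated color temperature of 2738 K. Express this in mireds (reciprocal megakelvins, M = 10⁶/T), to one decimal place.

365.2 mireds

M = 10⁶ / 2738 = 365.230 → 365.2 mireds.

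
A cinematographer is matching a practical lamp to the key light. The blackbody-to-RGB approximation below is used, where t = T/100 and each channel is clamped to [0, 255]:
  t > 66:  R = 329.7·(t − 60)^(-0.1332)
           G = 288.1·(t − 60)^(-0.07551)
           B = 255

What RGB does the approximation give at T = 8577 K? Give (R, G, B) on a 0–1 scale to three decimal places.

(0.839, 0.884, 1.000)

t = 8577/100 = 85.77; the t > 66 branch applies.
R = 329.7·(85.77 − 60)^(-0.1332) = 329.7·25.77^(-0.1332) = 329.7·0.64869 = 213.874.
G = 288.1·(85.77 − 60)^(-0.07551) = 288.1·25.77^(-0.07551) = 288.1·0.78243 = 225.419.
B = 255 by definition for t > 66.
Dividing each by 255: (0.8387, 0.8840, 1.0000) → (0.839, 0.884, 1.000).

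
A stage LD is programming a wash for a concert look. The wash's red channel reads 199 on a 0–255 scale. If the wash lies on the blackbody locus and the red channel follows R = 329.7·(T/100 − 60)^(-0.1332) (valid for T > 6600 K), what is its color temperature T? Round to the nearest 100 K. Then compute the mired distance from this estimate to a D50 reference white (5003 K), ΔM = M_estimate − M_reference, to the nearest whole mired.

-104 mireds

(t − 60)^(-0.1332) = 199/329.7 = 0.60358.
t − 60 = 0.60358^(1/-0.1332) = 0.60358^(-7.508) = 44.273, so t = 104.273.
T = 100·t = 10427 K → 10400 K to the nearest 100 K.
M_estimate = 10⁶/10400 = 96.15; M_reference = 10⁶/5003 = 199.88.
ΔM = 96.15 − 199.88 = -103.73 → -104 mireds.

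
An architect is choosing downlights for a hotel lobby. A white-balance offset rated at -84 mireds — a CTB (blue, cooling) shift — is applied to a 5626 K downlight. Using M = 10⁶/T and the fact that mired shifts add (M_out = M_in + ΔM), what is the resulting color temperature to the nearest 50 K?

M_in = 10⁶/5626 = 177.75 mireds.
M_out = 177.75 + (-84) = 93.75 mireds.
T_out = 10⁶/93.75 = 10667.1 K → 10650 K.

10650 K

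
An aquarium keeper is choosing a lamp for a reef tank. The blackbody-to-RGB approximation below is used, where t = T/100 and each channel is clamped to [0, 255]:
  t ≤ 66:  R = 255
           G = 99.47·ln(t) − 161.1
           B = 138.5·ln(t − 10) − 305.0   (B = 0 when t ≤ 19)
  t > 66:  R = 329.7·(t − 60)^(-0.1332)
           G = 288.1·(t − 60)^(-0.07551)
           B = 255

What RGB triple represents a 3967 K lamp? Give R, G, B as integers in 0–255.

t = 3967/100 = 39.67; the t ≤ 66 branch applies.
R = 255 by definition for t ≤ 66.
G = 99.47·ln 39.67 − 161.1 = 99.47·3.6806 − 161.1 = 205.009.
B = 138.5·ln(39.67 − 10) − 305.0 = 138.5·ln 29.67 − 305.0 = 138.5·3.3901 − 305.0 = 164.534.
Rounded: (255, 205, 165).

R=255, G=205, B=165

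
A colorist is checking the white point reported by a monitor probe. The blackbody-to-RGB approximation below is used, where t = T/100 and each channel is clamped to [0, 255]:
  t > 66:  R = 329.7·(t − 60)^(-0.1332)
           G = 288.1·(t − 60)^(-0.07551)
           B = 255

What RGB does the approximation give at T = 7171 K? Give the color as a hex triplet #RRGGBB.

t = 7171/100 = 71.71; the t > 66 branch applies.
R = 329.7·(71.71 − 60)^(-0.1332) = 329.7·11.71^(-0.1332) = 329.7·0.72056 = 237.568.
G = 288.1·(71.71 − 60)^(-0.07551) = 288.1·11.71^(-0.07551) = 288.1·0.83045 = 239.253.
B = 255 by definition for t > 66.
Rounded: (238, 239, 255).
In hex: #EEEFFF.

#EEEFFF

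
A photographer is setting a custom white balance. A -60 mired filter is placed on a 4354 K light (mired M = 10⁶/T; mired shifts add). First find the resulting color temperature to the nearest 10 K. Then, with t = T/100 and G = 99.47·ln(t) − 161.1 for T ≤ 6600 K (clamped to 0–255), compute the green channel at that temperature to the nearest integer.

244

M_in = 10⁶/4354 = 229.67; M_out = 229.67 + (-60) = 169.67.
T_out = 10⁶/169.67 = 5893.7 K → 5890 K; t = 58.9.
G = 99.47·ln 58.9 − 161.1 = 99.47·4.0758 − 161.1 = 244.324.
Rounded: 244.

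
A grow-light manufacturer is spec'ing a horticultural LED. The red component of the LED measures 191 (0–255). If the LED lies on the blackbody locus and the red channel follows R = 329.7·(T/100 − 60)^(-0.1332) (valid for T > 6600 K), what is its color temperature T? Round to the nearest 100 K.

(t − 60)^(-0.1332) = 191/329.7 = 0.57931.
t − 60 = 0.57931^(1/-0.1332) = 0.57931^(-7.508) = 60.245, so t = 120.245.
T = 100·t = 12025 K → 12000 K to the nearest 100 K.

12000 K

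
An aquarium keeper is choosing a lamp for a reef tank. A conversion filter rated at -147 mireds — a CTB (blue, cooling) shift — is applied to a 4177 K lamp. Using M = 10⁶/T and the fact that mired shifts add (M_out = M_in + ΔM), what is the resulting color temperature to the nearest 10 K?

10820 K

M_in = 10⁶/4177 = 239.41 mireds.
M_out = 239.41 + (-147) = 92.41 mireds.
T_out = 10⁶/92.41 = 10821.8 K → 10820 K.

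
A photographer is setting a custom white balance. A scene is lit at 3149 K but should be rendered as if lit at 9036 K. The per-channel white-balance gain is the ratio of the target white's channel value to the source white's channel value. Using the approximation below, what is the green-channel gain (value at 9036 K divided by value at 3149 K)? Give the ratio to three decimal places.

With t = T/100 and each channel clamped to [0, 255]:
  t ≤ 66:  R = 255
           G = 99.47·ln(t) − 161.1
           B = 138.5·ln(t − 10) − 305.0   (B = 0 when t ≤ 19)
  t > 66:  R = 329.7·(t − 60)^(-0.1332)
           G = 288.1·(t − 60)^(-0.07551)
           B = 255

At 3149 K (t = 31.49):
  G = 99.47·ln 31.49 − 161.1 = 99.47·3.4497 − 161.1 = 182.039.
At 9036 K (t = 90.36):
  G = 288.1·(90.36 − 60)^(-0.07551) = 288.1·30.36^(-0.07551) = 288.1·0.77281 = 222.646.
Gain = 222.646 / 182.039 = 1.2231 → 1.223.

1.223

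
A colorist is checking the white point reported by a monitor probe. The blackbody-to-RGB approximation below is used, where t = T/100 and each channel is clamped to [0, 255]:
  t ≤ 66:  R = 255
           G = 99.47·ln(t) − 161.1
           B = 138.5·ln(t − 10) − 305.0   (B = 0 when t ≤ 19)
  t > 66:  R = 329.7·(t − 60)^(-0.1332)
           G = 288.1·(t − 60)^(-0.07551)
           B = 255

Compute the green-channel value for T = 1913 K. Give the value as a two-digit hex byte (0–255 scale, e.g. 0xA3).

t = 1913/100 = 19.13; the t ≤ 66 branch applies.
G = 99.47·ln 19.13 − 161.1 = 99.47·2.9513 − 161.1 = 132.462.
Rounded: 132; in hex, 0x84.

0x84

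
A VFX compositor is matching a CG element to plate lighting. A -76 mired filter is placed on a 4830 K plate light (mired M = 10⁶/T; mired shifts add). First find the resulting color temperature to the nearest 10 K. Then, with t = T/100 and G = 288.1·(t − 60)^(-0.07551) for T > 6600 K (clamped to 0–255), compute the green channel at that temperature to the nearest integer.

M_in = 10⁶/4830 = 207.04; M_out = 207.04 + (-76) = 131.04.
T_out = 10⁶/131.04 = 7631.3 K → 7630 K; t = 76.3.
G = 288.1·(76.3 − 60)^(-0.07551) = 288.1·16.3^(-0.07551) = 288.1·0.80997 = 233.352.
Rounded: 233.

233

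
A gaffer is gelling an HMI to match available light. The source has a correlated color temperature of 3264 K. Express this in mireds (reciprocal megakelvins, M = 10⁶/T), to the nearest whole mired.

306 mireds

M = 10⁶ / 3264 = 306.373 → 306 mireds.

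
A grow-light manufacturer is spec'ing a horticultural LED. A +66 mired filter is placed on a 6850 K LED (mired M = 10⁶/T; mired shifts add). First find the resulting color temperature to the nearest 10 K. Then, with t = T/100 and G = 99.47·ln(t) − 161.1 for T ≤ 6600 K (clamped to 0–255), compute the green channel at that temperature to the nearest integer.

222

M_in = 10⁶/6850 = 145.99; M_out = 145.99 + (+66) = 211.99.
T_out = 10⁶/211.99 = 4717.3 K → 4720 K; t = 47.2.
G = 99.47·ln 47.2 − 161.1 = 99.47·3.8544 − 161.1 = 222.297.
Rounded: 222.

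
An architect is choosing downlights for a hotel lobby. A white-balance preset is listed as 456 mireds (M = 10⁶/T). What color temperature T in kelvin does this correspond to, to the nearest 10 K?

2190 K

T = 10⁶ / 456 = 2192.98 K → 2190 K.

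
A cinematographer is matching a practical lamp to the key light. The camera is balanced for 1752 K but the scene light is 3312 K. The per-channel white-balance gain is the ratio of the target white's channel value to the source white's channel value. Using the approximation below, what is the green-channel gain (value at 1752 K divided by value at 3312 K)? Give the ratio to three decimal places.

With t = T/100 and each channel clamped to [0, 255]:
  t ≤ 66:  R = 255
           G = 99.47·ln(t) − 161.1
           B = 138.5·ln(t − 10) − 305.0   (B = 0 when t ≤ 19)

0.661

At 3312 K (t = 33.12):
  G = 99.47·ln 33.12 − 161.1 = 99.47·3.5001 − 161.1 = 187.059.
At 1752 K (t = 17.52):
  G = 99.47·ln 17.52 − 161.1 = 99.47·2.8633 − 161.1 = 123.717.
Gain = 123.717 / 187.059 = 0.6614 → 0.661.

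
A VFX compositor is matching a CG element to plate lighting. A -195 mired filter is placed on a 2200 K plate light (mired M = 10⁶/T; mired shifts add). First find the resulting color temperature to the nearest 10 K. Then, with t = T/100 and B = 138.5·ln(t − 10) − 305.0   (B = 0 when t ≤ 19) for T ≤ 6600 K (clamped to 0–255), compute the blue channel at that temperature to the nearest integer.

M_in = 10⁶/2200 = 454.55; M_out = 454.55 + (-195) = 259.55.
T_out = 10⁶/259.55 = 3852.9 K → 3850 K; t = 38.5.
B = 138.5·ln(38.5 − 10) − 305.0 = 138.5·ln 28.5 − 305.0 = 138.5·3.3499 − 305.0 = 158.962.
Rounded: 159.

159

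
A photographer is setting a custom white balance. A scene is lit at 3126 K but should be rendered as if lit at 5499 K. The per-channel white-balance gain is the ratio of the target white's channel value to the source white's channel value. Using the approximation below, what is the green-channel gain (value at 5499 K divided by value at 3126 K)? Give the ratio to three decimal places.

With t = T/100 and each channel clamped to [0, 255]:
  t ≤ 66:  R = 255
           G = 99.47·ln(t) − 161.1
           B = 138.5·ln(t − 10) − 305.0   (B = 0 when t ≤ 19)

At 3126 K (t = 31.26):
  G = 99.47·ln 31.26 − 161.1 = 99.47·3.4423 − 161.1 = 181.309.
At 5499 K (t = 54.99):
  G = 99.47·ln 54.99 − 161.1 = 99.47·4.0072 − 161.1 = 237.491.
Gain = 237.491 / 181.309 = 1.3099 → 1.310.

1.310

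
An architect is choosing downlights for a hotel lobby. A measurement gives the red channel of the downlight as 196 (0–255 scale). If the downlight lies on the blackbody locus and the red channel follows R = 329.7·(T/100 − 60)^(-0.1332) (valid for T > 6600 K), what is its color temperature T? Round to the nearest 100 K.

11000 K

(t − 60)^(-0.1332) = 196/329.7 = 0.59448.
t − 60 = 0.59448^(1/-0.1332) = 0.59448^(-7.508) = 49.621, so t = 109.621.
T = 100·t = 10962 K → 11000 K to the nearest 100 K.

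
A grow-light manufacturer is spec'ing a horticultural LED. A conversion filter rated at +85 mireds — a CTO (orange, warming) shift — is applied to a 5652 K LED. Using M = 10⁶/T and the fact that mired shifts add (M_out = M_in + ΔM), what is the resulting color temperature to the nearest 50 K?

M_in = 10⁶/5652 = 176.93 mireds.
M_out = 176.93 + (+85) = 261.93 mireds.
T_out = 10⁶/261.93 = 3817.8 K → 3800 K.

3800 K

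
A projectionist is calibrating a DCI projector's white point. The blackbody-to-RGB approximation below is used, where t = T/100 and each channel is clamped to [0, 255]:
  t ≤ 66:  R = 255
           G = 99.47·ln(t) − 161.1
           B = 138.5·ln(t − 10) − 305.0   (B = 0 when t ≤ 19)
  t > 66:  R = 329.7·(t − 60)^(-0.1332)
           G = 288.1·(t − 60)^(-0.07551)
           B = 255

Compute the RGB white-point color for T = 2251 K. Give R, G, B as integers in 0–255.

R=255, G=149, B=45

t = 2251/100 = 22.51; the t ≤ 66 branch applies.
R = 255 by definition for t ≤ 66.
G = 99.47·ln 22.51 − 161.1 = 99.47·3.1140 − 161.1 = 148.646.
B = 138.5·ln(22.51 − 10) − 305.0 = 138.5·ln 12.51 − 305.0 = 138.5·2.5265 − 305.0 = 44.924.
Rounded: (255, 149, 45).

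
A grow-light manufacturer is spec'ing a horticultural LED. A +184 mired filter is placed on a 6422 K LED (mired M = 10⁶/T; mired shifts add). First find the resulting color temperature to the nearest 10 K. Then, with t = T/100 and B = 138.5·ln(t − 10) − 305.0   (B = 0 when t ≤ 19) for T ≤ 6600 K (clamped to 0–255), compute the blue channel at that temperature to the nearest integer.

106

M_in = 10⁶/6422 = 155.71; M_out = 155.71 + (+184) = 339.71.
T_out = 10⁶/339.71 = 2943.6 K → 2940 K; t = 29.4.
B = 138.5·ln(29.4 − 10) − 305.0 = 138.5·ln 19.4 − 305.0 = 138.5·2.9653 − 305.0 = 105.690.
Rounded: 106.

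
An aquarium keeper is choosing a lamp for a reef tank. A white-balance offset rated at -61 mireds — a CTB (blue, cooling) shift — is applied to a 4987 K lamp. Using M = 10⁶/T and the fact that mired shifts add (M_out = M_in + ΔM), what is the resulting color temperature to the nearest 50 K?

M_in = 10⁶/4987 = 200.52 mireds.
M_out = 200.52 + (-61) = 139.52 mireds.
T_out = 10⁶/139.52 = 7167.4 K → 7150 K.

7150 K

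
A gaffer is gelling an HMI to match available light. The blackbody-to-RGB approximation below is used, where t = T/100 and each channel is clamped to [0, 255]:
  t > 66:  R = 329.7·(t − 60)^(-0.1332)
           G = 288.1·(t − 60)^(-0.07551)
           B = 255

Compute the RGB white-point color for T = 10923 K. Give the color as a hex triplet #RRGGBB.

#C4D7FF

t = 10923/100 = 109.23; the t > 66 branch applies.
R = 329.7·(109.23 − 60)^(-0.1332) = 329.7·49.23^(-0.1332) = 329.7·0.59511 = 196.207.
G = 288.1·(109.23 − 60)^(-0.07551) = 288.1·49.23^(-0.07551) = 288.1·0.74511 = 214.666.
B = 255 by definition for t > 66.
Rounded: (196, 215, 255).
In hex: #C4D7FF.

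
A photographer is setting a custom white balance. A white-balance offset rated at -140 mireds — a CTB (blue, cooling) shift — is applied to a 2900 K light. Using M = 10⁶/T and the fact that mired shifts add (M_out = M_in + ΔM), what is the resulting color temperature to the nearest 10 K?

M_in = 10⁶/2900 = 344.83 mireds.
M_out = 344.83 + (-140) = 204.83 mireds.
T_out = 10⁶/204.83 = 4882.2 K → 4880 K.

4880 K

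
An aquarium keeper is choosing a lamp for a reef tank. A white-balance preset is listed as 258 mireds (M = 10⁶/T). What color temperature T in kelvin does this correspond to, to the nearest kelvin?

T = 10⁶ / 258 = 3875.97 K → 3876 K.

3876 K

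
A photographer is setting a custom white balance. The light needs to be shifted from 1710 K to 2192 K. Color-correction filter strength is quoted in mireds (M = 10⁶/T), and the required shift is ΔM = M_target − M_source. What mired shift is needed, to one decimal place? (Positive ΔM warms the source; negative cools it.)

-128.6 mireds

M_source = 10⁶/1710 = 584.795; M_target = 10⁶/2192 = 456.204.
ΔM = 456.204 − 584.795 = -128.591 → -128.6 mireds, a cooling shift.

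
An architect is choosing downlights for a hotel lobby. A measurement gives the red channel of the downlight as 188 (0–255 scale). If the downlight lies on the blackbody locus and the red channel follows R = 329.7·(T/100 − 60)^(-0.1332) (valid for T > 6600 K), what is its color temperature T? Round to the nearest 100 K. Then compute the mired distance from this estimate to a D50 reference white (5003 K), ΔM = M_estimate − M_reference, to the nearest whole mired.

(t − 60)^(-0.1332) = 188/329.7 = 0.57022.
t − 60 = 0.57022^(1/-0.1332) = 0.57022^(-7.508) = 67.848, so t = 127.848.
T = 100·t = 12785 K → 12800 K to the nearest 100 K.
M_estimate = 10⁶/12800 = 78.12; M_reference = 10⁶/5003 = 199.88.
ΔM = 78.12 − 199.88 = -121.76 → -122 mireds.

-122 mireds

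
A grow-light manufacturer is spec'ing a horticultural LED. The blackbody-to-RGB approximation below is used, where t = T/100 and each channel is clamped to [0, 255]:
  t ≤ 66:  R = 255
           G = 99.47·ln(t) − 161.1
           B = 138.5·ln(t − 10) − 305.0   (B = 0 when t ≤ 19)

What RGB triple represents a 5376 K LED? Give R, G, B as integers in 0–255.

R=255, G=235, B=218

t = 5376/100 = 53.76; the t ≤ 66 branch applies.
R = 255 by definition for t ≤ 66.
G = 99.47·ln 53.76 − 161.1 = 99.47·3.9845 − 161.1 = 235.241.
B = 138.5·ln(53.76 − 10) − 305.0 = 138.5·ln 43.76 − 305.0 = 138.5·3.7787 − 305.0 = 218.353.
Rounded: (255, 235, 218).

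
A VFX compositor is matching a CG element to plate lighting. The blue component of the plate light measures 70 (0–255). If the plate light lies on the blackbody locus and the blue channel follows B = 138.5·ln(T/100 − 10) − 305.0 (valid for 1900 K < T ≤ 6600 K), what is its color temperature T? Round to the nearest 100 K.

ln(t − 10) = (70 + 305.0) / 138.5 = 2.7076.
t − 10 = e^2.7076 = 14.993, so t = 24.993.
T = 100·t = 2499 K → 2500 K to the nearest 100 K.

2500 K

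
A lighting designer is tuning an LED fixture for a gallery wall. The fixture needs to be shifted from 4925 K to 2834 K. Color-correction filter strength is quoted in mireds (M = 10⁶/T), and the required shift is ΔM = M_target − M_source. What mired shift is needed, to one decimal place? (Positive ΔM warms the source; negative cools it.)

+149.8 mireds

M_source = 10⁶/4925 = 203.046; M_target = 10⁶/2834 = 352.858.
ΔM = 352.858 − 203.046 = 149.812 → +149.8 mireds, a warming shift.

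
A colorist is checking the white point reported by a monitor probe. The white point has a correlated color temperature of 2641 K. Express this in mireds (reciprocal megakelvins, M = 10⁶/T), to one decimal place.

M = 10⁶ / 2641 = 378.644 → 378.6 mireds.

378.6 mireds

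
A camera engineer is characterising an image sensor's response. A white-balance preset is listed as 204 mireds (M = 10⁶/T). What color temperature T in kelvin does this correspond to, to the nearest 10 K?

T = 10⁶ / 204 = 4901.96 K → 4900 K.

4900 K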